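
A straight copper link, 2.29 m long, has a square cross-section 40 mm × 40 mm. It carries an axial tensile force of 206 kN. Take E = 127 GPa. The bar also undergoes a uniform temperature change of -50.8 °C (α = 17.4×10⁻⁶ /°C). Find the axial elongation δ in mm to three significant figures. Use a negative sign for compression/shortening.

0.297 mm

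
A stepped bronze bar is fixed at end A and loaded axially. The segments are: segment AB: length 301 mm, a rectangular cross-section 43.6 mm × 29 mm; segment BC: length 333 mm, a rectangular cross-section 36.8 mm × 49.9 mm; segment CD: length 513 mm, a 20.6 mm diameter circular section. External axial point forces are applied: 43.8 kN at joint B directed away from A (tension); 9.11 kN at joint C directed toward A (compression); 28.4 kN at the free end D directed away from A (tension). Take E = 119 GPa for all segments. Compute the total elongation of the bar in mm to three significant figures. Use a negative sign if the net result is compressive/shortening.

Internal axial forces (sectioning from the free end, tension +): N_CD = 28.4 kN, N_BC = 19.29 kN, N_AB = 63.09 kN.
A_AB = 1264 mm².
A_BC = 1836 mm².
A_CD = 333.3 mm².
δ_AB = 63090·301/(1264·119000) = 0.1262 mm
δ_BC = 19290·333/(1836·119000) = 0.0294 mm
δ_CD = 28400·513/(333.3·119000) = 0.3673 mm
δ = Σδ_i = 0.5229 mm.

0.523 mm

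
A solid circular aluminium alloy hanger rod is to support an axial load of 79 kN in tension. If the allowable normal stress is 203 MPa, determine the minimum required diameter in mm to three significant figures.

22.3 mm

Required area A ≥ P/σ_allow = 79000/203 = 389.2 mm².
For a solid circular section, d ≥ √(4A/π) = 22.26 mm.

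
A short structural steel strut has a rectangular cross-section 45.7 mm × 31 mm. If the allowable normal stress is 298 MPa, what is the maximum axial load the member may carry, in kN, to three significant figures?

A = 1417 mm².
P_max = σ_allow · A = 298 · 1417 = 422200 N = 422.2 kN.

422 kN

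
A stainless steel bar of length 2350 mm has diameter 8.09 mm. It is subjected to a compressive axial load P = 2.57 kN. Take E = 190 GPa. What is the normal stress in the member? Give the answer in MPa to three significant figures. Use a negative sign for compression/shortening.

-50.0 MPa

A = 51.4 mm².
σ = N/A = -2570/51.4 = -50 MPa.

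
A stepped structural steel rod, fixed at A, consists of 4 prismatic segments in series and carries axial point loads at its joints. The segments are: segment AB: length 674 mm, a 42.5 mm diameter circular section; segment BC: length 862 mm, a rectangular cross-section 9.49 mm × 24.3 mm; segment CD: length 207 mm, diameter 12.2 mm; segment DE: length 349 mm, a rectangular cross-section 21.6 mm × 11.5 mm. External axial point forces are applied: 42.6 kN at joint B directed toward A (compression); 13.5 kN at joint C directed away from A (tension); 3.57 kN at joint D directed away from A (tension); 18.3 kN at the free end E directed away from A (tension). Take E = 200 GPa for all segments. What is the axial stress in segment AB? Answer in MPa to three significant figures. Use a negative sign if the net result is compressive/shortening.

Internal axial forces (sectioning from the free end, tension +): N_DE = 18.3 kN, N_CD = 21.87 kN, N_BC = 35.37 kN, N_AB = -7.23 kN.
A_AB = 1419 mm².
σ_AB = N_AB/A_AB = -7230/1419 = -5.096 MPa.

-5.10 MPa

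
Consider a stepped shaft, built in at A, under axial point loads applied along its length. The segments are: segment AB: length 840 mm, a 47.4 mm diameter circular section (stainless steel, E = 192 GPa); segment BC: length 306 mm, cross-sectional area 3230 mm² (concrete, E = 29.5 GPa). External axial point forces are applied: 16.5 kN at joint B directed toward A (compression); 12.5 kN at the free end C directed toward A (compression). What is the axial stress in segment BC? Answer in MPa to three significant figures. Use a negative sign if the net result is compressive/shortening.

-3.87 MPa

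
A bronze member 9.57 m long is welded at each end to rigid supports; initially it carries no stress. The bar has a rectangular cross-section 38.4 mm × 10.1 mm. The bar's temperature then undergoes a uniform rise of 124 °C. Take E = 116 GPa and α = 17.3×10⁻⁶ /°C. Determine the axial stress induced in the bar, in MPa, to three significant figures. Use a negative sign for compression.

-249 MPa

Free thermal expansion αLΔT = 17.3e-6 · 9570 · 124 = 20.53 mm.
The walls impose strain ε = −(20.53)/9570 = -2.1452e-03; σ = Eε = 116000 · -2.1452e-03 = -248.8 MPa.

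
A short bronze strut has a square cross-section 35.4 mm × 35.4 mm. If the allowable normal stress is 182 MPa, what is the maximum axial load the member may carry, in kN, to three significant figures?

228 kN

A = 1253 mm².
P_max = σ_allow · A = 182 · 1253 = 228100 N = 228.1 kN.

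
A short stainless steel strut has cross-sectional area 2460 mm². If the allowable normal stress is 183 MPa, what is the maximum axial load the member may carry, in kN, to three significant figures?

450 kN

P_max = σ_allow · A = 183 · 2460 = 450200 N = 450.2 kN.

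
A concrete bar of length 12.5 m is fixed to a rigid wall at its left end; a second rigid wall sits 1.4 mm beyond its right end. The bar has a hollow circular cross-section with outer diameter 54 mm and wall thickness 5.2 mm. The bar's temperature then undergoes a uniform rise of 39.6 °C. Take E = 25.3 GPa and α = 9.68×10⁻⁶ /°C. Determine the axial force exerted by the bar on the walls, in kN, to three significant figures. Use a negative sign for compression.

-5.47 kN

Free thermal expansion αLΔT = 9.68e-6 · 12500 · 39.6 = 4.792 mm.
The walls engage after the gap closes; constrained expansion = 4.792 − 1.4 = 3.392 mm.
The walls impose strain ε = −(3.392)/12500 = -2.7133e-04; σ = Eε = 25300 · -2.7133e-04 = -6.865 MPa.
Wall reaction R = σ·A = -6.865·797.2 = -5473 N = -5.473 kN.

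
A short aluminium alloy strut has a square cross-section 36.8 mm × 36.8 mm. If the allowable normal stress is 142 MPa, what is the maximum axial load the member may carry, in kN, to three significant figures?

192 kN

A = 1354 mm².
P_max = σ_allow · A = 142 · 1354 = 192300 N = 192.3 kN.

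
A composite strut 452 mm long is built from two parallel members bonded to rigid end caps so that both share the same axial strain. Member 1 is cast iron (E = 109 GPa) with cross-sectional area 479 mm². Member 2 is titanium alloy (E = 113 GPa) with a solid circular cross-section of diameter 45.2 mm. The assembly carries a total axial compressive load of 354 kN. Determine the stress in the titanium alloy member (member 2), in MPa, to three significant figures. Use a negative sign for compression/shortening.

A_2 = 1605 mm².
Equal strain + equilibrium ⇒ each member carries load in proportion to AE: A₁E₁ = 52210000 N, A₂E₂ = 181300000 N, ΣAE = 233500000 N.
σ₂ = P·E₂/ΣAE = -354000·113000/233500000 = -171.3 MPa.

-171 MPa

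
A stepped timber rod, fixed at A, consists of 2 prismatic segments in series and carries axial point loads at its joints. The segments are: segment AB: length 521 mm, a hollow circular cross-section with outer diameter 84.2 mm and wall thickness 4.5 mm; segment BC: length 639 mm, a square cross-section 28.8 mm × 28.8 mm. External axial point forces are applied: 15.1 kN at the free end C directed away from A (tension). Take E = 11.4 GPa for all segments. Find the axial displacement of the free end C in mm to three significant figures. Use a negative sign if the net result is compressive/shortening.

Internal axial forces (sectioning from the free end, tension +): N_BC = 15.1 kN, N_AB = 15.1 kN.
A_AB = 1127 mm².
A_BC = 829.4 mm².
δ_AB = 15100·521/(1127·11400) = 0.6125 mm
δ_BC = 15100·639/(829.4·11400) = 1.02 mm
δ = Σδ_i = 1.633 mm.

1.63 mm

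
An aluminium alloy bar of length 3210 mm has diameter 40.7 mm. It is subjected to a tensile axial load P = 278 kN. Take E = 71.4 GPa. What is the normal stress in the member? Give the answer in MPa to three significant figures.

214 MPa

A = 1301 mm².
σ = N/A = 278000/1301 = 213.7 MPa.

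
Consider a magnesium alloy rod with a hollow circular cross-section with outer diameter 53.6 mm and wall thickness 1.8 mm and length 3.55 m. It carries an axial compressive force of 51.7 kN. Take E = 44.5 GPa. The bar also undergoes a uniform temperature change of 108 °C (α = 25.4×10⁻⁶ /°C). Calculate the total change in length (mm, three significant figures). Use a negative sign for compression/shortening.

-4.34 mm

A = 292.9 mm².
δ_mech = NL/(AE) = -51700·3550/(292.9·44500) = -14.08 mm.
δ_thermal = αLΔT = 25.4e-6·3550·108 = 9.738 mm.
δ = δ_mech + δ_thermal = -4.342 mm.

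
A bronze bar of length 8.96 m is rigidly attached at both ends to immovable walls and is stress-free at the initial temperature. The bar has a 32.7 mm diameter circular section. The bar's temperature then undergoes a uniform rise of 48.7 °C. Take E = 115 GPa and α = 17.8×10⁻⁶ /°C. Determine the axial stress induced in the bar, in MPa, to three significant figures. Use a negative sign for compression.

Free thermal expansion αLΔT = 17.8e-6 · 8960 · 48.7 = 7.767 mm.
The walls impose strain ε = −(7.767)/8960 = -8.6686e-04; σ = Eε = 115000 · -8.6686e-04 = -99.69 MPa.

-99.7 MPa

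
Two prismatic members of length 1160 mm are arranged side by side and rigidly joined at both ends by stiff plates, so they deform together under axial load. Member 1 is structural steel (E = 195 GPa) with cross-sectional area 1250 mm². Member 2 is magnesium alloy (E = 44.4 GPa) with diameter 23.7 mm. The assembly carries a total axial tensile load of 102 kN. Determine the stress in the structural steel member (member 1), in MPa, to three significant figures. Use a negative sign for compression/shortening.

A_2 = 441.2 mm².
Equal strain + equilibrium ⇒ each member carries load in proportion to AE: A₁E₁ = 243800000 N, A₂E₂ = 19590000 N, ΣAE = 263300000 N.
σ₁ = P·E₁/ΣAE = 102000·195000/263300000 = 75.53 MPa.

75.5 MPa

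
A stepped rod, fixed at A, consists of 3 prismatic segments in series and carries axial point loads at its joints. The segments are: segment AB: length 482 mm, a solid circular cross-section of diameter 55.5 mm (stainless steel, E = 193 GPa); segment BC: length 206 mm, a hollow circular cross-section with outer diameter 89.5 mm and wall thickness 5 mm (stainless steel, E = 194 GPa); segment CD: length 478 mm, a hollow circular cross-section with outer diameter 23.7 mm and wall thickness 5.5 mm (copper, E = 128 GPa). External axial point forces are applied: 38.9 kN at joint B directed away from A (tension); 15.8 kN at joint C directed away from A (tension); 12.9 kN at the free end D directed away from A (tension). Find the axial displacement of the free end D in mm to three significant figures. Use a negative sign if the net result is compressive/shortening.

0.246 mm

Internal axial forces (sectioning from the free end, tension +): N_CD = 12.9 kN, N_BC = 28.7 kN, N_AB = 67.6 kN.
A_AB = 2419 mm².
A_BC = 1327 mm².
A_CD = 314.5 mm².
δ_AB = 67600·482/(2419·193000) = 0.06978 mm
δ_BC = 28700·206/(1327·194000) = 0.02296 mm
δ_CD = 12900·478/(314.5·128000) = 0.1532 mm
δ = Σδ_i = 0.2459 mm.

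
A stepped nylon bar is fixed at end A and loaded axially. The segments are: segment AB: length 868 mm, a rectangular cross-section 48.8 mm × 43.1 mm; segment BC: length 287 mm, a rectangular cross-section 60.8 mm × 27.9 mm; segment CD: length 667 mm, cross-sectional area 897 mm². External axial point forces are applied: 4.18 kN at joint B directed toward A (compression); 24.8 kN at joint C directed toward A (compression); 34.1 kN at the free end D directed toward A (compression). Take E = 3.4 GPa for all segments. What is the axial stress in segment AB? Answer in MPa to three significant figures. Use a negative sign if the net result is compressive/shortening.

Internal axial forces (sectioning from the free end, tension +): N_CD = -34.1 kN, N_BC = -58.9 kN, N_AB = -63.08 kN.
A_AB = 2103 mm².
σ_AB = N_AB/A_AB = -63080/2103 = -29.99 MPa.

-30.0 MPa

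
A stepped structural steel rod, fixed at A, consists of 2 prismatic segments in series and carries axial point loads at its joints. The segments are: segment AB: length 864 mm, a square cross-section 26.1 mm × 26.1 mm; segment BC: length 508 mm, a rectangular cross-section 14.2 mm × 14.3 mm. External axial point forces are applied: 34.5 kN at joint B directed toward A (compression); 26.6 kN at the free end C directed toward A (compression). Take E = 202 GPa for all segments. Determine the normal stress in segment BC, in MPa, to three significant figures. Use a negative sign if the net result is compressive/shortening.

Internal axial forces (sectioning from the free end, tension +): N_BC = -26.6 kN, N_AB = -61.1 kN.
A_BC = 203.1 mm².
σ_BC = N_BC/A_BC = -26600/203.1 = -131 MPa.

-131 MPa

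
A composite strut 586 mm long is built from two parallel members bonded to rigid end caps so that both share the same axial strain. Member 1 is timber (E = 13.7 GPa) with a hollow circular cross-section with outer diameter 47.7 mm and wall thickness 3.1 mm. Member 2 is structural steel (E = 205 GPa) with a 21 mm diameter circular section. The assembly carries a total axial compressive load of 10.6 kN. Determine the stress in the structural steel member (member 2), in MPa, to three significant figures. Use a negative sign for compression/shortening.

-28.2 MPa

A_1 = 434.4 mm².
A_2 = 346.4 mm².
Equal strain + equilibrium ⇒ each member carries load in proportion to AE: A₁E₁ = 5951000 N, A₂E₂ = 71000000 N, ΣAE = 76950000 N.
σ₂ = P·E₂/ΣAE = -10600·205000/76950000 = -28.24 MPa.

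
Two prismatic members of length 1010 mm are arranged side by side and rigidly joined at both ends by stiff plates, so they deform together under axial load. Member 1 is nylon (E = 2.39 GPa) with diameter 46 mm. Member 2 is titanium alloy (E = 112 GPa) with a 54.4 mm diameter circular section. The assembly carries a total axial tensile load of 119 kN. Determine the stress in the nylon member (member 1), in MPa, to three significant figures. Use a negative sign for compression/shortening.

A_1 = 1662 mm².
A_2 = 2324 mm².
Equal strain + equilibrium ⇒ each member carries load in proportion to AE: A₁E₁ = 3972000 N, A₂E₂ = 260300000 N, ΣAE = 264300000 N.
σ₁ = P·E₁/ΣAE = 119000·2390/264300000 = 1.076 MPa.

1.08 MPa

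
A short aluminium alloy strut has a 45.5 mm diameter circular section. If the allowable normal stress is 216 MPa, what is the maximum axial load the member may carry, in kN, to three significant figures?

351 kN

A = 1626 mm².
P_max = σ_allow · A = 216 · 1626 = 351200 N = 351.2 kN.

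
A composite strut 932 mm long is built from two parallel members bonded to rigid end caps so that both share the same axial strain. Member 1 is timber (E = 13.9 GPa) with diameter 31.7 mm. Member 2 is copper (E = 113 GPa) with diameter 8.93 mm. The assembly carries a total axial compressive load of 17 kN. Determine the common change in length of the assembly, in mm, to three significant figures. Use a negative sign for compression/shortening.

A_1 = 789.2 mm².
A_2 = 62.63 mm².
Equal strain + equilibrium ⇒ each member carries load in proportion to AE: A₁E₁ = 10970000 N, A₂E₂ = 7077000 N, ΣAE = 18050000 N.
δ = PL/ΣAE = -17000·932/18050000 = -0.8779 mm.

-0.878 mm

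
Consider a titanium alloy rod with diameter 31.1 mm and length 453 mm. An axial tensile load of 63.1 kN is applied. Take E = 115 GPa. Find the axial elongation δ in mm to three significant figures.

0.327 mm

A = 759.6 mm².
δ_mech = NL/(AE) = 63100·453/(759.6·115000) = 0.3272 mm.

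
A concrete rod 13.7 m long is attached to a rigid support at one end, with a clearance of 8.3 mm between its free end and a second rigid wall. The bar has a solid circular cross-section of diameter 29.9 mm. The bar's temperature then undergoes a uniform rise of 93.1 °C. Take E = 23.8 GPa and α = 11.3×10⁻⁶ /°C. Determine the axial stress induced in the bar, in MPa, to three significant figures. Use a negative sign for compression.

-10.6 MPa

Free thermal expansion αLΔT = 11.3e-6 · 13700 · 93.1 = 14.41 mm.
The walls engage after the gap closes; constrained expansion = 14.41 − 8.3 = 6.113 mm.
The walls impose strain ε = −(6.113)/13700 = -4.4619e-04; σ = Eε = 23800 · -4.4619e-04 = -10.62 MPa.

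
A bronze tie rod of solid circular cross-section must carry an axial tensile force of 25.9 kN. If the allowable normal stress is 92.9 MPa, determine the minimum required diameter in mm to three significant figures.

Required area A ≥ P/σ_allow = 25900/92.9 = 278.8 mm².
For a solid circular section, d ≥ √(4A/π) = 18.84 mm.

18.8 mm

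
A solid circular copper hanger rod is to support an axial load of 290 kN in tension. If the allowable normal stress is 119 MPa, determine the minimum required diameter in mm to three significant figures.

Required area A ≥ P/σ_allow = 290000/119 = 2437 mm².
For a solid circular section, d ≥ √(4A/π) = 55.7 mm.

55.7 mm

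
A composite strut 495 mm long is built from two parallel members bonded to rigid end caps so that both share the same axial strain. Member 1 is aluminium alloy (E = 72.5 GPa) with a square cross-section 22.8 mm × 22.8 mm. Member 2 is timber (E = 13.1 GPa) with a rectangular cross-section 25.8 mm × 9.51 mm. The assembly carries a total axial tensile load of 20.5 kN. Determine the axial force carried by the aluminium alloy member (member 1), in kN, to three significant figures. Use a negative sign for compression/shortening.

A_1 = 519.8 mm².
A_2 = 245.4 mm².
Equal strain + equilibrium ⇒ each member carries load in proportion to AE: A₁E₁ = 37690000 N, A₂E₂ = 3214000 N, ΣAE = 40900000 N.
F₁ = P·A₁E₁/ΣAE = 20500·37690000/40900000 = 18890 N.

18.9 kN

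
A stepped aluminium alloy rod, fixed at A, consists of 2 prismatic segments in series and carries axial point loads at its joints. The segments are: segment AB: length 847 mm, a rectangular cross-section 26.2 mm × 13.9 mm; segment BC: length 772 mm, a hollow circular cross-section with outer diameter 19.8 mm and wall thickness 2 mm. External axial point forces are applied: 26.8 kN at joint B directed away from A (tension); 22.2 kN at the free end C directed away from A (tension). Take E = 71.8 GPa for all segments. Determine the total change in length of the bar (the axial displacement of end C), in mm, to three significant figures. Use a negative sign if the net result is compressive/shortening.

3.72 mm

Internal axial forces (sectioning from the free end, tension +): N_BC = 22.2 kN, N_AB = 49 kN.
A_AB = 364.2 mm².
A_BC = 111.8 mm².
δ_AB = 49000·847/(364.2·71800) = 1.587 mm
δ_BC = 22200·772/(111.8·71800) = 2.134 mm
δ = Σδ_i = 3.721 mm.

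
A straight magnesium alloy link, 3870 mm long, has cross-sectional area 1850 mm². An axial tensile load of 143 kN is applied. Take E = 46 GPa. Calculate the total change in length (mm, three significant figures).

6.50 mm

δ_mech = NL/(AE) = 143000·3870/(1850·46000) = 6.503 mm.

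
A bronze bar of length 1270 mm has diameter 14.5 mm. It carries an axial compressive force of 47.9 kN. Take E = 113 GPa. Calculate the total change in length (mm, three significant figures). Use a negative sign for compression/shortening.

-3.26 mm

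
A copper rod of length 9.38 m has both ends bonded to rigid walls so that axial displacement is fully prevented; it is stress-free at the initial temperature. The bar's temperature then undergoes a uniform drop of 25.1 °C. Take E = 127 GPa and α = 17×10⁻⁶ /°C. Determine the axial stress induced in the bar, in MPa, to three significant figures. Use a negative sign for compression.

Free thermal expansion αLΔT = 17e-6 · 9380 · -25.1 = -4.002 mm.
The walls impose strain ε = −(-4.002)/9380 = 4.2670e-04; σ = Eε = 127000 · 4.2670e-04 = 54.19 MPa.

54.2 MPa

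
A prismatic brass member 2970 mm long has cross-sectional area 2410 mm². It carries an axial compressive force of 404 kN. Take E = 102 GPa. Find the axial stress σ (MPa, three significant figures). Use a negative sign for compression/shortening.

-168 MPa

σ = N/A = -404000/2410 = -167.6 MPa.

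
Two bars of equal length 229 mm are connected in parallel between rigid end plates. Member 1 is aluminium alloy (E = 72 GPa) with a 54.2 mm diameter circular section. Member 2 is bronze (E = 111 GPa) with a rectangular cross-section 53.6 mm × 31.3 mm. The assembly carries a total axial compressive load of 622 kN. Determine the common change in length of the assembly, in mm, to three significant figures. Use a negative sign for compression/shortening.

-0.404 mm

A_1 = 2307 mm².
A_2 = 1678 mm².
Equal strain + equilibrium ⇒ each member carries load in proportion to AE: A₁E₁ = 166100000 N, A₂E₂ = 186200000 N, ΣAE = 352300000 N.
δ = PL/ΣAE = -622000·229/352300000 = -0.4043 mm.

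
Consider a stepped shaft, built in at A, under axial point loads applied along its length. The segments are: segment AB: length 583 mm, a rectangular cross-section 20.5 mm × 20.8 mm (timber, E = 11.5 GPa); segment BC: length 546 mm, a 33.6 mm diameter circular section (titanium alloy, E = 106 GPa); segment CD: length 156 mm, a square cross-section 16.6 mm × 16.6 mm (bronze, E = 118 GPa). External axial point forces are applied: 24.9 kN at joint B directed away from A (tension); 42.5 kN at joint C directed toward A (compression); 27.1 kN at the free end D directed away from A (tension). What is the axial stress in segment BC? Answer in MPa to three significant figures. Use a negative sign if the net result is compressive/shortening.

-17.4 MPa

Internal axial forces (sectioning from the free end, tension +): N_CD = 27.1 kN, N_BC = -15.4 kN, N_AB = 9.5 kN.
A_BC = 886.7 mm².
σ_BC = N_BC/A_BC = -15400/886.7 = -17.37 MPa.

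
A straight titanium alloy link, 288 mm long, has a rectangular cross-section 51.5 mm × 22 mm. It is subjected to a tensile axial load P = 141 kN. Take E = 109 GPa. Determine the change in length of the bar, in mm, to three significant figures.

0.329 mm

A = 1133 mm².
δ_mech = NL/(AE) = 141000·288/(1133·109000) = 0.3288 mm.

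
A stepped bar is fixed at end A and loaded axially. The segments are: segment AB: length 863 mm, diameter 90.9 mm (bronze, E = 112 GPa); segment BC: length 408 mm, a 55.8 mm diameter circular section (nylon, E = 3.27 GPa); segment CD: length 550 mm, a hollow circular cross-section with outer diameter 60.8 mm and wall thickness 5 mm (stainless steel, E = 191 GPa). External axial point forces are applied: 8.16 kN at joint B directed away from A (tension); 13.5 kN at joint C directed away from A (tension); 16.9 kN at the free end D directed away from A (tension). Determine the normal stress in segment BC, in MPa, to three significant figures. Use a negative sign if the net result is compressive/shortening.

12.4 MPa

Internal axial forces (sectioning from the free end, tension +): N_CD = 16.9 kN, N_BC = 30.4 kN, N_AB = 38.56 kN.
A_BC = 2445 mm².
σ_BC = N_BC/A_BC = 30400/2445 = 12.43 MPa.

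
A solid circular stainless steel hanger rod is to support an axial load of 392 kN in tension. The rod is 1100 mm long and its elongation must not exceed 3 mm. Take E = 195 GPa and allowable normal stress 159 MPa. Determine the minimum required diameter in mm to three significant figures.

56.0 mm

Required area A ≥ P/σ_allow = 392000/159 = 2465 mm².
For a solid circular section, d ≥ √(4A/π) = 56.03 mm.
Elongation limit: A ≥ PL/(Eδ_allow) = 392000·1100/(195000·3) = 737.1 mm² ⇒ d ≥ 30.63 mm.
The stress limit governs.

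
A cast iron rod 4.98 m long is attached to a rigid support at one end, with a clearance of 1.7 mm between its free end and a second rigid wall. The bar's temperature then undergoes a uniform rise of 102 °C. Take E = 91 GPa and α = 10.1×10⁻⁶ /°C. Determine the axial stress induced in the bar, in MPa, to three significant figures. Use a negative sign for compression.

-62.7 MPa

Free thermal expansion αLΔT = 10.1e-6 · 4980 · 102 = 5.13 mm.
The walls engage after the gap closes; constrained expansion = 5.13 − 1.7 = 3.43 mm.
The walls impose strain ε = −(3.43)/4980 = -6.8883e-04; σ = Eε = 91000 · -6.8883e-04 = -62.68 MPa.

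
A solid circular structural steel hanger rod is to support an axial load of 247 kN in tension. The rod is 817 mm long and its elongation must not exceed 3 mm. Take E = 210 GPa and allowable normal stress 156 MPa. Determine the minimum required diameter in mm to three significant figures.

Required area A ≥ P/σ_allow = 247000/156 = 1583 mm².
For a solid circular section, d ≥ √(4A/π) = 44.9 mm.
Elongation limit: A ≥ PL/(Eδ_allow) = 247000·817/(210000·3) = 320.3 mm² ⇒ d ≥ 20.2 mm.
The stress limit governs.

44.9 mm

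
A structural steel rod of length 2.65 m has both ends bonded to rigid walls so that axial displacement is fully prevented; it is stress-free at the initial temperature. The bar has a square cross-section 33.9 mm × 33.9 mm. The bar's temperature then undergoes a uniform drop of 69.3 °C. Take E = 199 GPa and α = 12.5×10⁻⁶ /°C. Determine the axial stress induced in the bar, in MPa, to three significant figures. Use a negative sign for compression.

Free thermal expansion αLΔT = 12.5e-6 · 2650 · -69.3 = -2.296 mm.
The walls impose strain ε = −(-2.296)/2650 = 8.6625e-04; σ = Eε = 199000 · 8.6625e-04 = 172.4 MPa.

172 MPa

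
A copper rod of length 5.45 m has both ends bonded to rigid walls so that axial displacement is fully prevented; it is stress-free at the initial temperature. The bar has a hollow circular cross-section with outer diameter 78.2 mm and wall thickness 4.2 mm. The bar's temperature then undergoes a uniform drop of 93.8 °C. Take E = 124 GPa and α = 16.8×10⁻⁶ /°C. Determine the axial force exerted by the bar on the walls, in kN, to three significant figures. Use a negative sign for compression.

191 kN

Free thermal expansion αLΔT = 16.8e-6 · 5450 · -93.8 = -8.588 mm.
The walls impose strain ε = −(-8.588)/5450 = 1.5758e-03; σ = Eε = 124000 · 1.5758e-03 = 195.4 MPa.
Wall reaction R = σ·A = 195.4·976.4 = 190800 N = 190.8 kN.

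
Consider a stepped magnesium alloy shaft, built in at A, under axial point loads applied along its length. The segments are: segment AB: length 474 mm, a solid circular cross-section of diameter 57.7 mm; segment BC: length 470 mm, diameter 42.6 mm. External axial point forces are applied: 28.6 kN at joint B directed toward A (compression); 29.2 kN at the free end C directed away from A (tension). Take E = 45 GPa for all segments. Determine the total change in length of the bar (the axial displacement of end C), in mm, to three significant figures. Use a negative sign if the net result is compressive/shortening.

0.216 mm

Internal axial forces (sectioning from the free end, tension +): N_BC = 29.2 kN, N_AB = 0.6 kN.
A_AB = 2615 mm².
A_BC = 1425 mm².
δ_AB = 600·474/(2615·45000) = 0.002417 mm
δ_BC = 29200·470/(1425·45000) = 0.214 mm
δ = Σδ_i = 0.2164 mm.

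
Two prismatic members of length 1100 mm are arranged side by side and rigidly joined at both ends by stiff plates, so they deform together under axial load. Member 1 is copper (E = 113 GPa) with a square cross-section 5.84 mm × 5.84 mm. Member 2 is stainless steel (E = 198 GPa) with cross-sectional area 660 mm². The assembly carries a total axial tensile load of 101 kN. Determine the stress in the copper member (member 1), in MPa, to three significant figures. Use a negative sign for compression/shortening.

84.8 MPa

A_1 = 34.11 mm².
Equal strain + equilibrium ⇒ each member carries load in proportion to AE: A₁E₁ = 3854000 N, A₂E₂ = 130700000 N, ΣAE = 134500000 N.
σ₁ = P·E₁/ΣAE = 101000·113000/134500000 = 84.83 MPa.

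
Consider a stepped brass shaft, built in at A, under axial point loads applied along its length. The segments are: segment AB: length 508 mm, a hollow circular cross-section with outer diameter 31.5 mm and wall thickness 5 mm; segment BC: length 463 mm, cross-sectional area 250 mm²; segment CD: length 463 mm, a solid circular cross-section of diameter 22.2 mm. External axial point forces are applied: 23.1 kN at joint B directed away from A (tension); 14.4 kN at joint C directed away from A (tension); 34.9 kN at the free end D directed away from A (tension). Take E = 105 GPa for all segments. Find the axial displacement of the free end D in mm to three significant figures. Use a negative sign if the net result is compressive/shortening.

Internal axial forces (sectioning from the free end, tension +): N_CD = 34.9 kN, N_BC = 49.3 kN, N_AB = 72.4 kN.
A_AB = 416.3 mm².
A_CD = 387.1 mm².
δ_AB = 72400·508/(416.3·105000) = 0.8415 mm
δ_BC = 49300·463/(250·105000) = 0.8696 mm
δ_CD = 34900·463/(387.1·105000) = 0.3976 mm
δ = Σδ_i = 2.109 mm.

2.11 mm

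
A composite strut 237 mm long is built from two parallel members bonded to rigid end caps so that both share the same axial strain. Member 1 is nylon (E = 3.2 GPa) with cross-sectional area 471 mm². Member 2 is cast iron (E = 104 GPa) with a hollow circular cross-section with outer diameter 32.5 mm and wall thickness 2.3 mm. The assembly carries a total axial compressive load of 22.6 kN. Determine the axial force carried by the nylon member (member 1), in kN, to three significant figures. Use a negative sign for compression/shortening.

A_2 = 218.2 mm².
Equal strain + equilibrium ⇒ each member carries load in proportion to AE: A₁E₁ = 1507000 N, A₂E₂ = 22690000 N, ΣAE = 24200000 N.
F₁ = P·A₁E₁/ΣAE = -22600·1507000/24200000 = -1407 N.

-1.41 kN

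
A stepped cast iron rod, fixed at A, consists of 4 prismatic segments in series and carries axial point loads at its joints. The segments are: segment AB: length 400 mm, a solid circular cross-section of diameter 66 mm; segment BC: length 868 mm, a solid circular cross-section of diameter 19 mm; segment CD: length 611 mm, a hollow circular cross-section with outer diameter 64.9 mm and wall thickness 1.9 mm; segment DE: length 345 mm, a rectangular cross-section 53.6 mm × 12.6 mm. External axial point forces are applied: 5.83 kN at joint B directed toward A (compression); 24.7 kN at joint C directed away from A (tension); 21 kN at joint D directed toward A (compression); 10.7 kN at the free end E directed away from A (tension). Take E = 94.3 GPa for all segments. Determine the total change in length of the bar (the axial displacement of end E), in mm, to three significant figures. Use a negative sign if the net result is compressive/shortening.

Internal axial forces (sectioning from the free end, tension +): N_DE = 10.7 kN, N_CD = -10.3 kN, N_BC = 14.4 kN, N_AB = 8.57 kN.
A_AB = 3421 mm².
A_BC = 283.5 mm².
A_CD = 376 mm².
A_DE = 675.4 mm².
δ_AB = 8570·400/(3421·94300) = 0.01063 mm
δ_BC = 14400·868/(283.5·94300) = 0.4675 mm
δ_CD = -10300·611/(376·94300) = -0.1775 mm
δ_DE = 10700·345/(675.4·94300) = 0.05796 mm
δ = Σδ_i = 0.3586 mm.

0.359 mm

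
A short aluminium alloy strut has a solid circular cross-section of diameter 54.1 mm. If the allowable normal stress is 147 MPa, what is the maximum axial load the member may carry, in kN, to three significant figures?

338 kN

A = 2299 mm².
P_max = σ_allow · A = 147 · 2299 = 337900 N = 337.9 kN.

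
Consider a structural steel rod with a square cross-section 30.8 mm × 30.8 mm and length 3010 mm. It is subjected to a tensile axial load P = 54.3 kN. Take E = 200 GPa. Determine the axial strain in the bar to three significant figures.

2.86e-04

A = 948.6 mm².
σ = N/A = 57.24 MPa; ε = σ/E = 57.24/200000 = 2.862e-04.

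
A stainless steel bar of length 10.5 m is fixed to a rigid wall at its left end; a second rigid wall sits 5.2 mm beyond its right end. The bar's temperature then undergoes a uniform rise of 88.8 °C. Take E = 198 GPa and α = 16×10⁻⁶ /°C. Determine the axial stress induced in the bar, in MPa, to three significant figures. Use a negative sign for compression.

Free thermal expansion αLΔT = 16e-6 · 10500 · 88.8 = 14.92 mm.
The walls engage after the gap closes; constrained expansion = 14.92 − 5.2 = 9.718 mm.
The walls impose strain ε = −(9.718)/10500 = -9.2556e-04; σ = Eε = 198000 · -9.2556e-04 = -183.3 MPa.

-183 MPa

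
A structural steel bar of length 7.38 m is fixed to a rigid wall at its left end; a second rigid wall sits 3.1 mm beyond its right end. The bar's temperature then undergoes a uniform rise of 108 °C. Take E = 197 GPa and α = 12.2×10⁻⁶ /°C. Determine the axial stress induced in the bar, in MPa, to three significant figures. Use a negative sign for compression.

-177 MPa

Free thermal expansion αLΔT = 12.2e-6 · 7380 · 108 = 9.724 mm.
The walls engage after the gap closes; constrained expansion = 9.724 − 3.1 = 6.624 mm.
The walls impose strain ε = −(6.624)/7380 = -8.9755e-04; σ = Eε = 197000 · -8.9755e-04 = -176.8 MPa.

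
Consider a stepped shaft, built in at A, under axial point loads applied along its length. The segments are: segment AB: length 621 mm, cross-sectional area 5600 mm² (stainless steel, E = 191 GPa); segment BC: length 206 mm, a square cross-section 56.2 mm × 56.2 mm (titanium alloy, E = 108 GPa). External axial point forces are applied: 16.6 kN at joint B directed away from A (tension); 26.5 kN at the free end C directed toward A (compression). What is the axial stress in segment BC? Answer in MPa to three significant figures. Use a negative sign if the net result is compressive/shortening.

Internal axial forces (sectioning from the free end, tension +): N_BC = -26.5 kN, N_AB = -9.9 kN.
A_BC = 3158 mm².
σ_BC = N_BC/A_BC = -26500/3158 = -8.39 MPa.

-8.39 MPa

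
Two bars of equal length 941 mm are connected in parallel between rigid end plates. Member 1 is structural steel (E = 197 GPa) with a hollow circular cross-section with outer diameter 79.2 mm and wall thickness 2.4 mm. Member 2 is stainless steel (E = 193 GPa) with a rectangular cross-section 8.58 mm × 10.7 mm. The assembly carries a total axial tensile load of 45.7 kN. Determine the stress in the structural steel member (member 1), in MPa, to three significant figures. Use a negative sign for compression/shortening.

68.3 MPa

A_1 = 579.1 mm².
A_2 = 91.81 mm².
Equal strain + equilibrium ⇒ each member carries load in proportion to AE: A₁E₁ = 114100000 N, A₂E₂ = 17720000 N, ΣAE = 131800000 N.
σ₁ = P·E₁/ΣAE = 45700·197000/131800000 = 68.31 MPa.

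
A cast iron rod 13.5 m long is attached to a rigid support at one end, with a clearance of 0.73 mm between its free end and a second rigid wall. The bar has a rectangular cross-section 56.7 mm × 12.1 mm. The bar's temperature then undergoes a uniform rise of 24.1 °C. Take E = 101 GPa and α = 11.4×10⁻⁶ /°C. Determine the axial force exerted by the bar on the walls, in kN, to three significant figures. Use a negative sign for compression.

-15.3 kN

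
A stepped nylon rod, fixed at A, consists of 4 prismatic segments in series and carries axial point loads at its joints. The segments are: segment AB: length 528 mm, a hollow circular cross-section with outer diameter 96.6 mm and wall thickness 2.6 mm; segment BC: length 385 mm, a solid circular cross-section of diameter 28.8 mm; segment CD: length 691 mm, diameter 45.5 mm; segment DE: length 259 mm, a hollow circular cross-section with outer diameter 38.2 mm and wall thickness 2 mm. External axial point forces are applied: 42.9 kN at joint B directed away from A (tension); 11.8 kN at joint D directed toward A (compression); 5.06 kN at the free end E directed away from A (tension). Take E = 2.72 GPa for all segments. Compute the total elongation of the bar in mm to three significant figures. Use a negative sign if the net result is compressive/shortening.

Internal axial forces (sectioning from the free end, tension +): N_DE = 5.06 kN, N_CD = -6.74 kN, N_BC = -6.74 kN, N_AB = 36.16 kN.
A_AB = 767.8 mm².
A_BC = 651.4 mm².
A_CD = 1626 mm².
A_DE = 227.5 mm².
δ_AB = 36160·528/(767.8·2720) = 9.142 mm
δ_BC = -6740·385/(651.4·2720) = -1.464 mm
δ_CD = -6740·691/(1626·2720) = -1.053 mm
δ_DE = 5060·259/(227.5·2720) = 2.118 mm
δ = Σδ_i = 8.743 mm.

8.74 mm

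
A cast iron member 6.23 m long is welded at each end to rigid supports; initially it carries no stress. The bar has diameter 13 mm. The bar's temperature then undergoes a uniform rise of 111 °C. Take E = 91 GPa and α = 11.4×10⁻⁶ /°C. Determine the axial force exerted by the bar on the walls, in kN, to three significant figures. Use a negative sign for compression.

-15.3 kN

Free thermal expansion αLΔT = 11.4e-6 · 6230 · 111 = 7.883 mm.
The walls impose strain ε = −(7.883)/6230 = -1.2654e-03; σ = Eε = 91000 · -1.2654e-03 = -115.2 MPa.
Wall reaction R = σ·A = -115.2·132.7 = -15280 N = -15.28 kN.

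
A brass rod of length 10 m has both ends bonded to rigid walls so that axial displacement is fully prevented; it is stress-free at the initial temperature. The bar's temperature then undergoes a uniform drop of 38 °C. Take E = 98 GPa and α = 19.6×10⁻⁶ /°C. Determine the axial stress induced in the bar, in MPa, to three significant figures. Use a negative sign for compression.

Free thermal expansion αLΔT = 19.6e-6 · 10000 · -38 = -7.448 mm.
The walls impose strain ε = −(-7.448)/10000 = 7.4480e-04; σ = Eε = 98000 · 7.4480e-04 = 72.99 MPa.

73.0 MPa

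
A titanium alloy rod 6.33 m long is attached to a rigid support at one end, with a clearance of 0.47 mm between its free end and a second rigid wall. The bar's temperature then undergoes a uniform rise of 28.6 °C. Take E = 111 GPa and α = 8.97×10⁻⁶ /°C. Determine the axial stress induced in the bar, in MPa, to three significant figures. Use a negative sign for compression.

Free thermal expansion αLΔT = 8.97e-6 · 6330 · 28.6 = 1.624 mm.
The walls engage after the gap closes; constrained expansion = 1.624 − 0.47 = 1.154 mm.
The walls impose strain ε = −(1.154)/6330 = -1.8229e-04; σ = Eε = 111000 · -1.8229e-04 = -20.23 MPa.

-20.2 MPa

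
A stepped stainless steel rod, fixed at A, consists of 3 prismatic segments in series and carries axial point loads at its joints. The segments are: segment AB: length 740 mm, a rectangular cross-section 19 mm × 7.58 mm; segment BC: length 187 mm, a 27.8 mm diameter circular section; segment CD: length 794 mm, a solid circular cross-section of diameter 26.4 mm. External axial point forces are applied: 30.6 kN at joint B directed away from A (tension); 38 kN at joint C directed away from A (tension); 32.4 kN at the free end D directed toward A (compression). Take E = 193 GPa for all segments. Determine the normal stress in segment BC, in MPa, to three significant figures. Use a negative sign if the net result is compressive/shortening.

9.23 MPa

Internal axial forces (sectioning from the free end, tension +): N_CD = -32.4 kN, N_BC = 5.6 kN, N_AB = 36.2 kN.
A_BC = 607 mm².
σ_BC = N_BC/A_BC = 5600/607 = 9.226 MPa.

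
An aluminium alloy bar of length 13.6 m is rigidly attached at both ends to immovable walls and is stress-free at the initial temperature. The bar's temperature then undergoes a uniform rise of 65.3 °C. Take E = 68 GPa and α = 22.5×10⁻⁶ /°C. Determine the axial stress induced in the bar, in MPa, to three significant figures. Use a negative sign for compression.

-99.9 MPa

Free thermal expansion αLΔT = 22.5e-6 · 13600 · 65.3 = 19.98 mm.
The walls impose strain ε = −(19.98)/13600 = -1.4692e-03; σ = Eε = 68000 · -1.4692e-03 = -99.91 MPa.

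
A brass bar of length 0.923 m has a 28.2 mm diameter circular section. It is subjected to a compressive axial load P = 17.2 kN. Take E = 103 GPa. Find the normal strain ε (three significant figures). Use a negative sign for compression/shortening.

-2.67e-04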